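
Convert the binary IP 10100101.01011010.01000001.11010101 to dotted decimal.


10100101 = 165
01011010 = 90
01000001 = 65
11010101 = 213
IP: 165.90.65.213


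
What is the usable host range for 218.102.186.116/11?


Network: 218.96.0.0
Broadcast: 218.127.255.255
First usable = network + 1
Last usable = broadcast - 1
Range: 218.96.0.1 to 218.127.255.254


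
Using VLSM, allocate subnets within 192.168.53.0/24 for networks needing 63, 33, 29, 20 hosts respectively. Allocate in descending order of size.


63 hosts -> /25 (126 usable): 192.168.53.0/25
33 hosts -> /26 (62 usable): 192.168.53.128/26
29 hosts -> /27 (30 usable): 192.168.53.192/27
20 hosts -> /27 (30 usable): 192.168.53.224/27
Allocation: 192.168.53.0/25 (63 hosts, 126 usable); 192.168.53.128/26 (33 hosts, 62 usable); 192.168.53.192/27 (29 hosts, 30 usable); 192.168.53.224/27 (20 hosts, 30 usable)


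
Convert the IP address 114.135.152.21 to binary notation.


114 = 01110010
135 = 10000111
152 = 10011000
21 = 00010101
Binary: 01110010.10000111.10011000.00010101


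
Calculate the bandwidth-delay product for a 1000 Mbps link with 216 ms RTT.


BDP = bandwidth * RTT
= 1000 Mbps * 216 ms
= 1000 * 1e6 * 216 / 1000 bits
= 216000000 bits
= 27000000 bytes
= 26367.1875 KB
BDP = 216000000 bits (27000000 bytes)


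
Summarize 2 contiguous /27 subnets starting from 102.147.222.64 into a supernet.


Original prefix: /27
Number of subnets: 2 = 2^1
New prefix = 27 - 1 = 26
Supernet: 102.147.222.64/26


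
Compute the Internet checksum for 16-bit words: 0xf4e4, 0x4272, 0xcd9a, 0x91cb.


Sum all words (with carry folding):
+ 0xf4e4 = 0xf4e4
+ 0x4272 = 0x3757
+ 0xcd9a = 0x04f2
+ 0x91cb = 0x96bd
One's complement: ~0x96bd
Checksum = 0x6942


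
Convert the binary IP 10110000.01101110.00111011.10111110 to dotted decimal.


10110000 = 176
01101110 = 110
00111011 = 59
10111110 = 190
IP: 176.110.59.190


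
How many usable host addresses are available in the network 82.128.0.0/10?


Host bits = 32 - 10 = 22
Total addresses = 2^22 = 4194304
Usable = total - 2 (network and broadcast)
Usable hosts: 4194302


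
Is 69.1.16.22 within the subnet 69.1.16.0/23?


Subnet network: 69.1.16.0
Test IP AND mask: 69.1.16.0
Yes, 69.1.16.22 is in 69.1.16.0/23


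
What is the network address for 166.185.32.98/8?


IP:   10100110.10111001.00100000.01100010
Mask: 11111111.00000000.00000000.00000000
AND operation:
Net:  10100110.00000000.00000000.00000000
Network: 166.0.0.0/8


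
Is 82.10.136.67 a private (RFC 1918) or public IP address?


RFC 1918 private ranges:
  10.0.0.0/8 (10.0.0.0 - 10.255.255.255)
  172.16.0.0/12 (172.16.0.0 - 172.31.255.255)
  192.168.0.0/16 (192.168.0.0 - 192.168.255.255)
Public (not in any RFC 1918 range)


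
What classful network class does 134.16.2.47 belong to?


First octet: 134
Binary: 10000110
10xxxxxx -> Class B (128-191)
Class B, default mask 255.255.0.0 (/16)


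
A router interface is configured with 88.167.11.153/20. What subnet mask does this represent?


/20 means 20 network bits, 12 host bits
Binary: 11111111111111111111000000000000
Mask: 255.255.240.0


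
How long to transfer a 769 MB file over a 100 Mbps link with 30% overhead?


Effective throughput = 100 * (1 - 30/100) = 70 Mbps
File size in Mb = 769 * 8 = 6152 Mb
Time = 6152 / 70
Time = 87.8857 seconds


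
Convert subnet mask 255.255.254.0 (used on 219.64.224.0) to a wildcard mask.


Subnet mask: 255.255.254.0
Wildcard = 255.255.255.255 - subnet mask
255 - 255 = 0
255 - 255 = 0
255 - 254 = 1
255 - 0 = 255
Wildcard: 0.0.1.255


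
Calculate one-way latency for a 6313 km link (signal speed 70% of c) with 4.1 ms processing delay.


Speed = 0.7 * 3e5 km/s = 210000 km/s
Propagation delay = 6313 / 210000 = 0.0301 s = 30.0619 ms
Processing delay = 4.1 ms
Total one-way latency = 34.1619 ms


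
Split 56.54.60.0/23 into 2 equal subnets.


New prefix = 23 + 1 = 24
Each subnet has 256 addresses
  56.54.60.0/24
  56.54.61.0/24
Subnets: 56.54.60.0/24, 56.54.61.0/24


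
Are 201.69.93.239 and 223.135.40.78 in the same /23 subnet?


Mask: 255.255.254.0
201.69.93.239 AND mask = 201.69.92.0
223.135.40.78 AND mask = 223.135.40.0
No, different subnets (201.69.92.0 vs 223.135.40.0)


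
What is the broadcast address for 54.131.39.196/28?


Network: 54.131.39.192/28
Host bits = 4
Set all host bits to 1:
Broadcast: 54.131.39.207


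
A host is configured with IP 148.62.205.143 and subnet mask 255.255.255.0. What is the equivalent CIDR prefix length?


Binary: 11111111.11111111.11111111.00000000
Count leading 1s
Prefix: /24


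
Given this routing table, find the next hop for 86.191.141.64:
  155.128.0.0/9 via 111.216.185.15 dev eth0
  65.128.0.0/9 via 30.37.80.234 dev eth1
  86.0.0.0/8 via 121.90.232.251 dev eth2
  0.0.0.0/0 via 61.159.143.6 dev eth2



Longest prefix match for 86.191.141.64:
  /9 155.128.0.0: no
  /9 65.128.0.0: no
  /8 86.0.0.0: MATCH
  /0 0.0.0.0: MATCH
Selected: next-hop 121.90.232.251 via eth2 (matched /8)


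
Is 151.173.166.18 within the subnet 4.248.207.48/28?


Subnet network: 4.248.207.48
Test IP AND mask: 151.173.166.16
No, 151.173.166.18 is not in 4.248.207.48/28


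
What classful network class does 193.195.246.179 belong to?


First octet: 193
Binary: 11000001
110xxxxx -> Class C (192-223)
Class C, default mask 255.255.255.0 (/24)


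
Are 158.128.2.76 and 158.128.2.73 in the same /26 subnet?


Mask: 255.255.255.192
158.128.2.76 AND mask = 158.128.2.64
158.128.2.73 AND mask = 158.128.2.64
Yes, same subnet (158.128.2.64)


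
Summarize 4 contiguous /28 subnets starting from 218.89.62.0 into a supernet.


Original prefix: /28
Number of subnets: 4 = 2^2
New prefix = 28 - 2 = 26
Supernet: 218.89.62.0/26


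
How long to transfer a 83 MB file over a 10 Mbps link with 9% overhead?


Effective throughput = 10 * (1 - 9/100) = 9.1 Mbps
File size in Mb = 83 * 8 = 664 Mb
Time = 664 / 9.1
Time = 72.967 seconds


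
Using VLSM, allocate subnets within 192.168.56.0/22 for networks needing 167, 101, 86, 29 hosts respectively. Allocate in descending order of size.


167 hosts -> /24 (254 usable): 192.168.56.0/24
101 hosts -> /25 (126 usable): 192.168.57.0/25
86 hosts -> /25 (126 usable): 192.168.57.128/25
29 hosts -> /27 (30 usable): 192.168.58.0/27
Allocation: 192.168.56.0/24 (167 hosts, 254 usable); 192.168.57.0/25 (101 hosts, 126 usable); 192.168.57.128/25 (86 hosts, 126 usable); 192.168.58.0/27 (29 hosts, 30 usable)


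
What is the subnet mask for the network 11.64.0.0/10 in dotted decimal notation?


/10 means 10 network bits, 22 host bits
Binary: 11111111110000000000000000000000
Mask: 255.192.0.0


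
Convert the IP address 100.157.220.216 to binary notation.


100 = 01100100
157 = 10011101
220 = 11011100
216 = 11011000
Binary: 01100100.10011101.11011100.11011000


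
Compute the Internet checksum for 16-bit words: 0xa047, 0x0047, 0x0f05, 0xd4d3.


Sum all words (with carry folding):
+ 0xa047 = 0xa047
+ 0x0047 = 0xa08e
+ 0x0f05 = 0xaf93
+ 0xd4d3 = 0x8467
One's complement: ~0x8467
Checksum = 0x7b98


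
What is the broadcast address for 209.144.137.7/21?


Network: 209.144.136.0/21
Host bits = 11
Set all host bits to 1:
Broadcast: 209.144.143.255


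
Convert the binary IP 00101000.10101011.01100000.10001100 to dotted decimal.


00101000 = 40
10101011 = 171
01100000 = 96
10001100 = 140
IP: 40.171.96.140


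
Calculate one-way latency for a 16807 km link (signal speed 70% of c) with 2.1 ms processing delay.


Speed = 0.7 * 3e5 km/s = 210000 km/s
Propagation delay = 16807 / 210000 = 0.08 s = 80.0333 ms
Processing delay = 2.1 ms
Total one-way latency = 82.1333 ms


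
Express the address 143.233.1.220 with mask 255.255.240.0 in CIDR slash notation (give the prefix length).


Binary: 11111111.11111111.11110000.00000000
Count leading 1s
Prefix: /20


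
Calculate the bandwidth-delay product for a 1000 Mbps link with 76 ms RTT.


BDP = bandwidth * RTT
= 1000 Mbps * 76 ms
= 1000 * 1e6 * 76 / 1000 bits
= 76000000 bits
= 9500000 bytes
= 9277.3438 KB
BDP = 76000000 bits (9500000 bytes)


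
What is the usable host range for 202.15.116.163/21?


Network: 202.15.112.0
Broadcast: 202.15.119.255
First usable = network + 1
Last usable = broadcast - 1
Range: 202.15.112.1 to 202.15.119.254


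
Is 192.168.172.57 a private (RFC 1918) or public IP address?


RFC 1918 private ranges:
  10.0.0.0/8 (10.0.0.0 - 10.255.255.255)
  172.16.0.0/12 (172.16.0.0 - 172.31.255.255)
  192.168.0.0/16 (192.168.0.0 - 192.168.255.255)
Private (in 192.168.0.0/16)


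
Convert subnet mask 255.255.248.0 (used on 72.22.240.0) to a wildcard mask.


Subnet mask: 255.255.248.0
Wildcard = 255.255.255.255 - subnet mask
255 - 255 = 0
255 - 255 = 0
255 - 248 = 7
255 - 0 = 255
Wildcard: 0.0.7.255


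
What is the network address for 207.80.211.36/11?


IP:   11001111.01010000.11010011.00100100
Mask: 11111111.11100000.00000000.00000000
AND operation:
Net:  11001111.01000000.00000000.00000000
Network: 207.64.0.0/11


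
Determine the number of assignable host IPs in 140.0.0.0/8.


Host bits = 32 - 8 = 24
Total addresses = 2^24 = 16777216
Usable = total - 2 (network and broadcast)
Usable hosts: 16777214


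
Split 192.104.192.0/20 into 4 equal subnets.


New prefix = 20 + 2 = 22
Each subnet has 1024 addresses
  192.104.192.0/22
  192.104.196.0/22
  192.104.200.0/22
  192.104.204.0/22
Subnets: 192.104.192.0/22, 192.104.196.0/22, 192.104.200.0/22, 192.104.204.0/22


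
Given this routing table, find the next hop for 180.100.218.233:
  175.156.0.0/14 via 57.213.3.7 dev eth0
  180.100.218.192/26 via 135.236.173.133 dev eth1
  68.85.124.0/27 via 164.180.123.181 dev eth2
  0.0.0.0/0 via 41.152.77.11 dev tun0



Longest prefix match for 180.100.218.233:
  /14 175.156.0.0: no
  /26 180.100.218.192: MATCH
  /27 68.85.124.0: no
  /0 0.0.0.0: MATCH
Selected: next-hop 135.236.173.133 via eth1 (matched /26)


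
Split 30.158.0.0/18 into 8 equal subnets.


New prefix = 18 + 3 = 21
Each subnet has 2048 addresses
  30.158.0.0/21
  30.158.8.0/21
  30.158.16.0/21
  30.158.24.0/21
  30.158.32.0/21
  30.158.40.0/21
  30.158.48.0/21
  30.158.56.0/21
Subnets: 30.158.0.0/21, 30.158.8.0/21, 30.158.16.0/21, 30.158.24.0/21, 30.158.32.0/21, 30.158.40.0/21, 30.158.48.0/21, 30.158.56.0/21


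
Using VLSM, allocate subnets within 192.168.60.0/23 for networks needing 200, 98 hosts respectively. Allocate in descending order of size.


200 hosts -> /24 (254 usable): 192.168.60.0/24
98 hosts -> /25 (126 usable): 192.168.61.0/25
Allocation: 192.168.60.0/24 (200 hosts, 254 usable); 192.168.61.0/25 (98 hosts, 126 usable)


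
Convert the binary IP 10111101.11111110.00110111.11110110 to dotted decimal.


10111101 = 189
11111110 = 254
00110111 = 55
11110110 = 246
IP: 189.254.55.246


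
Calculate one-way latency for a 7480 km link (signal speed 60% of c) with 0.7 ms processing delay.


Speed = 0.6 * 3e5 km/s = 180000 km/s
Propagation delay = 7480 / 180000 = 0.0416 s = 41.5556 ms
Processing delay = 0.7 ms
Total one-way latency = 42.2556 ms


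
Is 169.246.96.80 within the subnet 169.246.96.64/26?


Subnet network: 169.246.96.64
Test IP AND mask: 169.246.96.64
Yes, 169.246.96.80 is in 169.246.96.64/26


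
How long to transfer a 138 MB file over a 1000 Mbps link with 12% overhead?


Effective throughput = 1000 * (1 - 12/100) = 880 Mbps
File size in Mb = 138 * 8 = 1104 Mb
Time = 1104 / 880
Time = 1.2545 seconds


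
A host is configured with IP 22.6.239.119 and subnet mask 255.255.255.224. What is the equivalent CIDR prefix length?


Binary: 11111111.11111111.11111111.11100000
Count leading 1s
Prefix: /27


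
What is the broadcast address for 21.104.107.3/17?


Network: 21.104.0.0/17
Host bits = 15
Set all host bits to 1:
Broadcast: 21.104.127.255


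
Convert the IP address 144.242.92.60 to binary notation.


144 = 10010000
242 = 11110010
92 = 01011100
60 = 00111100
Binary: 10010000.11110010.01011100.00111100


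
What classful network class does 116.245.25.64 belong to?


First octet: 116
Binary: 01110100
0xxxxxxx -> Class A (1-126)
Class A, default mask 255.0.0.0 (/8)


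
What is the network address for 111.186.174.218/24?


IP:   01101111.10111010.10101110.11011010
Mask: 11111111.11111111.11111111.00000000
AND operation:
Net:  01101111.10111010.10101110.00000000
Network: 111.186.174.0/24


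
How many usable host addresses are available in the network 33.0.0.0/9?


Host bits = 32 - 9 = 23
Total addresses = 2^23 = 8388608
Usable = total - 2 (network and broadcast)
Usable hosts: 8388606


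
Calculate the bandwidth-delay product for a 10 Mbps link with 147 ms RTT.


BDP = bandwidth * RTT
= 10 Mbps * 147 ms
= 10 * 1e6 * 147 / 1000 bits
= 1470000 bits
= 183750 bytes
= 179.4434 KB
BDP = 1470000 bits (183750 bytes)


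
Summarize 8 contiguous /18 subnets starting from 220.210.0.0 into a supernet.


Original prefix: /18
Number of subnets: 8 = 2^3
New prefix = 18 - 3 = 15
Supernet: 220.210.0.0/15


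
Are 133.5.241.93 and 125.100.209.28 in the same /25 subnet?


Mask: 255.255.255.128
133.5.241.93 AND mask = 133.5.241.0
125.100.209.28 AND mask = 125.100.209.0
No, different subnets (133.5.241.0 vs 125.100.209.0)


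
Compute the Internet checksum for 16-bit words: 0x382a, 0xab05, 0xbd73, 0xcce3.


Sum all words (with carry folding):
+ 0x382a = 0x382a
+ 0xab05 = 0xe32f
+ 0xbd73 = 0xa0a3
+ 0xcce3 = 0x6d87
One's complement: ~0x6d87
Checksum = 0x9278


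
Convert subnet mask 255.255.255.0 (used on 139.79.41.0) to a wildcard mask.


Subnet mask: 255.255.255.0
Wildcard = 255.255.255.255 - subnet mask
255 - 255 = 0
255 - 255 = 0
255 - 255 = 0
255 - 0 = 255
Wildcard: 0.0.0.255


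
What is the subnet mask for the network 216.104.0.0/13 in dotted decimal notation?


/13 means 13 network bits, 19 host bits
Binary: 11111111111110000000000000000000
Mask: 255.248.0.0


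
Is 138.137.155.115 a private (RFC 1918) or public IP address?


RFC 1918 private ranges:
  10.0.0.0/8 (10.0.0.0 - 10.255.255.255)
  172.16.0.0/12 (172.16.0.0 - 172.31.255.255)
  192.168.0.0/16 (192.168.0.0 - 192.168.255.255)
Public (not in any RFC 1918 range)


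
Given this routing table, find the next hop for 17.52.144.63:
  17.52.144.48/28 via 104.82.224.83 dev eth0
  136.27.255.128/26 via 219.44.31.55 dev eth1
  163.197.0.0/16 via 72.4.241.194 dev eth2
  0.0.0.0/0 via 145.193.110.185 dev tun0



Longest prefix match for 17.52.144.63:
  /28 17.52.144.48: MATCH
  /26 136.27.255.128: no
  /16 163.197.0.0: no
  /0 0.0.0.0: MATCH
Selected: next-hop 104.82.224.83 via eth0 (matched /28)


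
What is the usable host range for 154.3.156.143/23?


Network: 154.3.156.0
Broadcast: 154.3.157.255
First usable = network + 1
Last usable = broadcast - 1
Range: 154.3.156.1 to 154.3.157.254


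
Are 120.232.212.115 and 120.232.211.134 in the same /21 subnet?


Mask: 255.255.248.0
120.232.212.115 AND mask = 120.232.208.0
120.232.211.134 AND mask = 120.232.208.0
Yes, same subnet (120.232.208.0)


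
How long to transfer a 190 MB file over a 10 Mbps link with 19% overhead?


Effective throughput = 10 * (1 - 19/100) = 8.1 Mbps
File size in Mb = 190 * 8 = 1520 Mb
Time = 1520 / 8.1
Time = 187.6543 seconds


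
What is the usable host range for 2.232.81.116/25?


Network: 2.232.81.0
Broadcast: 2.232.81.127
First usable = network + 1
Last usable = broadcast - 1
Range: 2.232.81.1 to 2.232.81.126


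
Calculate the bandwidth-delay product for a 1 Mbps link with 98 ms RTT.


BDP = bandwidth * RTT
= 1 Mbps * 98 ms
= 1 * 1e6 * 98 / 1000 bits
= 98000 bits
= 12250 bytes
= 11.9629 KB
BDP = 98000 bits (12250 bytes)


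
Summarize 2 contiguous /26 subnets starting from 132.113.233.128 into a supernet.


Original prefix: /26
Number of subnets: 2 = 2^1
New prefix = 26 - 1 = 25
Supernet: 132.113.233.128/25


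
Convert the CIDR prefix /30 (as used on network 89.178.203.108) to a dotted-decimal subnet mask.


/30 means 30 network bits, 2 host bits
Binary: 11111111111111111111111111111100
Mask: 255.255.255.252


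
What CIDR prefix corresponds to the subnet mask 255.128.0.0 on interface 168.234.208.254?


Binary: 11111111.10000000.00000000.00000000
Count leading 1s
Prefix: /9


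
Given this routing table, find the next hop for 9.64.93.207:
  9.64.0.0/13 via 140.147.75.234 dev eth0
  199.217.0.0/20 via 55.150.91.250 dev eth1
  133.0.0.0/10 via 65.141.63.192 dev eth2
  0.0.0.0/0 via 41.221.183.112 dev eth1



Longest prefix match for 9.64.93.207:
  /13 9.64.0.0: MATCH
  /20 199.217.0.0: no
  /10 133.0.0.0: no
  /0 0.0.0.0: MATCH
Selected: next-hop 140.147.75.234 via eth0 (matched /13)


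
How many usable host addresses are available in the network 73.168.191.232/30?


Host bits = 32 - 30 = 2
Total addresses = 2^2 = 4
Usable = total - 2 (network and broadcast)
Usable hosts: 2


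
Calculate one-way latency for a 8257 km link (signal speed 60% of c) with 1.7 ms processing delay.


Speed = 0.6 * 3e5 km/s = 180000 km/s
Propagation delay = 8257 / 180000 = 0.0459 s = 45.8722 ms
Processing delay = 1.7 ms
Total one-way latency = 47.5722 ms


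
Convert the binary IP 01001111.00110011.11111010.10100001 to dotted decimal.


01001111 = 79
00110011 = 51
11111010 = 250
10100001 = 161
IP: 79.51.250.161


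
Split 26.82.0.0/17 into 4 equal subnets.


New prefix = 17 + 2 = 19
Each subnet has 8192 addresses
  26.82.0.0/19
  26.82.32.0/19
  26.82.64.0/19
  26.82.96.0/19
Subnets: 26.82.0.0/19, 26.82.32.0/19, 26.82.64.0/19, 26.82.96.0/19


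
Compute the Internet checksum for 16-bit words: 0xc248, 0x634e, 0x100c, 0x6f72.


Sum all words (with carry folding):
+ 0xc248 = 0xc248
+ 0x634e = 0x2597
+ 0x100c = 0x35a3
+ 0x6f72 = 0xa515
One's complement: ~0xa515
Checksum = 0x5aea


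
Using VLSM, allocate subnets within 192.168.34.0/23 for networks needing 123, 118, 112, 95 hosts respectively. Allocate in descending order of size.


123 hosts -> /25 (126 usable): 192.168.34.0/25
118 hosts -> /25 (126 usable): 192.168.34.128/25
112 hosts -> /25 (126 usable): 192.168.35.0/25
95 hosts -> /25 (126 usable): 192.168.35.128/25
Allocation: 192.168.34.0/25 (123 hosts, 126 usable); 192.168.34.128/25 (118 hosts, 126 usable); 192.168.35.0/25 (112 hosts, 126 usable); 192.168.35.128/25 (95 hosts, 126 usable)


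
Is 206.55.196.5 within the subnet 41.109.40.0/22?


Subnet network: 41.109.40.0
Test IP AND mask: 206.55.196.0
No, 206.55.196.5 is not in 41.109.40.0/22


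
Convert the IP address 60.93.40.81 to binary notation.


60 = 00111100
93 = 01011101
40 = 00101000
81 = 01010001
Binary: 00111100.01011101.00101000.01010001


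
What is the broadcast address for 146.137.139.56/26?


Network: 146.137.139.0/26
Host bits = 6
Set all host bits to 1:
Broadcast: 146.137.139.63


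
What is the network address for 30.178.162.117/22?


IP:   00011110.10110010.10100010.01110101
Mask: 11111111.11111111.11111100.00000000
AND operation:
Net:  00011110.10110010.10100000.00000000
Network: 30.178.160.0/22


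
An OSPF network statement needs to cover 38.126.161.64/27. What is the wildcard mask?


Subnet mask: 255.255.255.224
Wildcard = 255.255.255.255 - subnet mask
255 - 255 = 0
255 - 255 = 0
255 - 255 = 0
255 - 224 = 31
Wildcard: 0.0.0.31


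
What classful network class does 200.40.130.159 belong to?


First octet: 200
Binary: 11001000
110xxxxx -> Class C (192-223)
Class C, default mask 255.255.255.0 (/24)


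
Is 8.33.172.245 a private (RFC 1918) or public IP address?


RFC 1918 private ranges:
  10.0.0.0/8 (10.0.0.0 - 10.255.255.255)
  172.16.0.0/12 (172.16.0.0 - 172.31.255.255)
  192.168.0.0/16 (192.168.0.0 - 192.168.255.255)
Public (not in any RFC 1918 range)


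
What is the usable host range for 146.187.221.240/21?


Network: 146.187.216.0
Broadcast: 146.187.223.255
First usable = network + 1
Last usable = broadcast - 1
Range: 146.187.216.1 to 146.187.223.254


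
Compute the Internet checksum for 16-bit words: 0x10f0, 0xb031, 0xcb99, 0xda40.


Sum all words (with carry folding):
+ 0x10f0 = 0x10f0
+ 0xb031 = 0xc121
+ 0xcb99 = 0x8cbb
+ 0xda40 = 0x66fc
One's complement: ~0x66fc
Checksum = 0x9903


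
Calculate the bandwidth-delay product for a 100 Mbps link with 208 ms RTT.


BDP = bandwidth * RTT
= 100 Mbps * 208 ms
= 100 * 1e6 * 208 / 1000 bits
= 20800000 bits
= 2600000 bytes
= 2539.0625 KB
BDP = 20800000 bits (2600000 bytes)


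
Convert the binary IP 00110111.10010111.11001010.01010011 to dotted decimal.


00110111 = 55
10010111 = 151
11001010 = 202
01010011 = 83
IP: 55.151.202.83


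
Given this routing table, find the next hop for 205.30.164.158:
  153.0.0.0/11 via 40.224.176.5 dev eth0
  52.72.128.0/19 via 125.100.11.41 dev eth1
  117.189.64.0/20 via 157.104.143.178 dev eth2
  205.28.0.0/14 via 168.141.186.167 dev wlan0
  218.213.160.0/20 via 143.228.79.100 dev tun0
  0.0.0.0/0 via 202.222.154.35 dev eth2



Longest prefix match for 205.30.164.158:
  /11 153.0.0.0: no
  /19 52.72.128.0: no
  /20 117.189.64.0: no
  /14 205.28.0.0: MATCH
  /20 218.213.160.0: no
  /0 0.0.0.0: MATCH
Selected: next-hop 168.141.186.167 via wlan0 (matched /14)


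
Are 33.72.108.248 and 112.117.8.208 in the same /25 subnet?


Mask: 255.255.255.128
33.72.108.248 AND mask = 33.72.108.128
112.117.8.208 AND mask = 112.117.8.128
No, different subnets (33.72.108.128 vs 112.117.8.128)


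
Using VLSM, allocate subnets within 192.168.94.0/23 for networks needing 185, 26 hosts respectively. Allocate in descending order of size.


185 hosts -> /24 (254 usable): 192.168.94.0/24
26 hosts -> /27 (30 usable): 192.168.95.0/27
Allocation: 192.168.94.0/24 (185 hosts, 254 usable); 192.168.95.0/27 (26 hosts, 30 usable)


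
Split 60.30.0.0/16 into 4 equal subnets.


New prefix = 16 + 2 = 18
Each subnet has 16384 addresses
  60.30.0.0/18
  60.30.64.0/18
  60.30.128.0/18
  60.30.192.0/18
Subnets: 60.30.0.0/18, 60.30.64.0/18, 60.30.128.0/18, 60.30.192.0/18


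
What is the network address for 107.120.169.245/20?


IP:   01101011.01111000.10101001.11110101
Mask: 11111111.11111111.11110000.00000000
AND operation:
Net:  01101011.01111000.10100000.00000000
Network: 107.120.160.0/20


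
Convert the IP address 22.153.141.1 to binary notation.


22 = 00010110
153 = 10011001
141 = 10001101
1 = 00000001
Binary: 00010110.10011001.10001101.00000001


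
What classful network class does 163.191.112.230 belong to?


First octet: 163
Binary: 10100011
10xxxxxx -> Class B (128-191)
Class B, default mask 255.255.0.0 (/16)


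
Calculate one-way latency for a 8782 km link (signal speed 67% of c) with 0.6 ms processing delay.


Speed = 0.67 * 3e5 km/s = 201000 km/s
Propagation delay = 8782 / 201000 = 0.0437 s = 43.6915 ms
Processing delay = 0.6 ms
Total one-way latency = 44.2915 ms


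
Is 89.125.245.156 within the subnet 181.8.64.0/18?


Subnet network: 181.8.64.0
Test IP AND mask: 89.125.192.0
No, 89.125.245.156 is not in 181.8.64.0/18


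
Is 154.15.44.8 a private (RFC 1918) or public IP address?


RFC 1918 private ranges:
  10.0.0.0/8 (10.0.0.0 - 10.255.255.255)
  172.16.0.0/12 (172.16.0.0 - 172.31.255.255)
  192.168.0.0/16 (192.168.0.0 - 192.168.255.255)
Public (not in any RFC 1918 range)


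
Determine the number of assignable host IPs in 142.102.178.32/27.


Host bits = 32 - 27 = 5
Total addresses = 2^5 = 32
Usable = total - 2 (network and broadcast)
Usable hosts: 30


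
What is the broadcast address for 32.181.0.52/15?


Network: 32.180.0.0/15
Host bits = 17
Set all host bits to 1:
Broadcast: 32.181.255.255


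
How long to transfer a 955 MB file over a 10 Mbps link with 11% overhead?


Effective throughput = 10 * (1 - 11/100) = 8.9 Mbps
File size in Mb = 955 * 8 = 7640 Mb
Time = 7640 / 8.9
Time = 858.427 seconds


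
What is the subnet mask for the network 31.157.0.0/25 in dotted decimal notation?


/25 means 25 network bits, 7 host bits
Binary: 11111111111111111111111110000000
Mask: 255.255.255.128


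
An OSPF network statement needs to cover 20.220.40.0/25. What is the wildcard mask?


Subnet mask: 255.255.255.128
Wildcard = 255.255.255.255 - subnet mask
255 - 255 = 0
255 - 255 = 0
255 - 255 = 0
255 - 128 = 127
Wildcard: 0.0.0.127


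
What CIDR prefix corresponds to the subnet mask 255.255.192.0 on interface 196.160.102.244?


Binary: 11111111.11111111.11000000.00000000
Count leading 1s
Prefix: /18


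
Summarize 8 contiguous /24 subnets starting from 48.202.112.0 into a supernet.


Original prefix: /24
Number of subnets: 8 = 2^3
New prefix = 24 - 3 = 21
Supernet: 48.202.112.0/21


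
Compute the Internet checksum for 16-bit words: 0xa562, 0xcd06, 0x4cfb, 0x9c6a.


Sum all words (with carry folding):
+ 0xa562 = 0xa562
+ 0xcd06 = 0x7269
+ 0x4cfb = 0xbf64
+ 0x9c6a = 0x5bcf
One's complement: ~0x5bcf
Checksum = 0xa430


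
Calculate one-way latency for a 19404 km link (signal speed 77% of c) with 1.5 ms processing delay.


Speed = 0.77 * 3e5 km/s = 231000 km/s
Propagation delay = 19404 / 231000 = 0.084 s = 84 ms
Processing delay = 1.5 ms
Total one-way latency = 85.5 ms


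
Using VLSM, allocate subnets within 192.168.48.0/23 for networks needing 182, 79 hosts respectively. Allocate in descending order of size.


182 hosts -> /24 (254 usable): 192.168.48.0/24
79 hosts -> /25 (126 usable): 192.168.49.0/25
Allocation: 192.168.48.0/24 (182 hosts, 254 usable); 192.168.49.0/25 (79 hosts, 126 usable)


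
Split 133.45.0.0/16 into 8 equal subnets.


New prefix = 16 + 3 = 19
Each subnet has 8192 addresses
  133.45.0.0/19
  133.45.32.0/19
  133.45.64.0/19
  133.45.96.0/19
  133.45.128.0/19
  133.45.160.0/19
  133.45.192.0/19
  133.45.224.0/19
Subnets: 133.45.0.0/19, 133.45.32.0/19, 133.45.64.0/19, 133.45.96.0/19, 133.45.128.0/19, 133.45.160.0/19, 133.45.192.0/19, 133.45.224.0/19


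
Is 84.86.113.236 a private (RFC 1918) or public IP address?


RFC 1918 private ranges:
  10.0.0.0/8 (10.0.0.0 - 10.255.255.255)
  172.16.0.0/12 (172.16.0.0 - 172.31.255.255)
  192.168.0.0/16 (192.168.0.0 - 192.168.255.255)
Public (not in any RFC 1918 range)


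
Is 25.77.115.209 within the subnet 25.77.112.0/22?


Subnet network: 25.77.112.0
Test IP AND mask: 25.77.112.0
Yes, 25.77.115.209 is in 25.77.112.0/22


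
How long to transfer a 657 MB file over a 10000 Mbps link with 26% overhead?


Effective throughput = 10000 * (1 - 26/100) = 7400 Mbps
File size in Mb = 657 * 8 = 5256 Mb
Time = 5256 / 7400
Time = 0.7103 seconds


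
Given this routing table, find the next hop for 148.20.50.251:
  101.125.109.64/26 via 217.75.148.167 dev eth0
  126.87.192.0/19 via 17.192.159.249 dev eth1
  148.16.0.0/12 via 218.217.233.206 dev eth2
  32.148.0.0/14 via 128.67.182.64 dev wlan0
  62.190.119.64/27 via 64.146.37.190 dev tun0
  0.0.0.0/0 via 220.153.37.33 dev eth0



Longest prefix match for 148.20.50.251:
  /26 101.125.109.64: no
  /19 126.87.192.0: no
  /12 148.16.0.0: MATCH
  /14 32.148.0.0: no
  /27 62.190.119.64: no
  /0 0.0.0.0: MATCH
Selected: next-hop 218.217.233.206 via eth2 (matched /12)


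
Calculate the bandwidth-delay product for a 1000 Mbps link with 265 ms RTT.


BDP = bandwidth * RTT
= 1000 Mbps * 265 ms
= 1000 * 1e6 * 265 / 1000 bits
= 265000000 bits
= 33125000 bytes
= 32348.6328 KB
BDP = 265000000 bits (33125000 bytes)


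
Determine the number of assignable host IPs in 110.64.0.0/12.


Host bits = 32 - 12 = 20
Total addresses = 2^20 = 1048576
Usable = total - 2 (network and broadcast)
Usable hosts: 1048574


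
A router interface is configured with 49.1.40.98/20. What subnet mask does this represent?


/20 means 20 network bits, 12 host bits
Binary: 11111111111111111111000000000000
Mask: 255.255.240.0


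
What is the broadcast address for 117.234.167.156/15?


Network: 117.234.0.0/15
Host bits = 17
Set all host bits to 1:
Broadcast: 117.235.255.255


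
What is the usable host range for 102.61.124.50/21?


Network: 102.61.120.0
Broadcast: 102.61.127.255
First usable = network + 1
Last usable = broadcast - 1
Range: 102.61.120.1 to 102.61.127.254


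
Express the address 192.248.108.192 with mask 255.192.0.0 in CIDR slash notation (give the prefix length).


Binary: 11111111.11000000.00000000.00000000
Count leading 1s
Prefix: /10


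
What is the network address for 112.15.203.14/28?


IP:   01110000.00001111.11001011.00001110
Mask: 11111111.11111111.11111111.11110000
AND operation:
Net:  01110000.00001111.11001011.00000000
Network: 112.15.203.0/28


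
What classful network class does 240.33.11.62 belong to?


First octet: 240
Binary: 11110000
1111xxxx -> Class E (240-255)
Class E (reserved), default mask N/A


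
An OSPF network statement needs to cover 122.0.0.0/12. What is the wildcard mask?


Subnet mask: 255.240.0.0
Wildcard = 255.255.255.255 - subnet mask
255 - 255 = 0
255 - 240 = 15
255 - 0 = 255
255 - 0 = 255
Wildcard: 0.15.255.255


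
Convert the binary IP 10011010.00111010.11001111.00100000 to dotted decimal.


10011010 = 154
00111010 = 58
11001111 = 207
00100000 = 32
IP: 154.58.207.32


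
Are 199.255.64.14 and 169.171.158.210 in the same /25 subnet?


Mask: 255.255.255.128
199.255.64.14 AND mask = 199.255.64.0
169.171.158.210 AND mask = 169.171.158.128
No, different subnets (199.255.64.0 vs 169.171.158.128)


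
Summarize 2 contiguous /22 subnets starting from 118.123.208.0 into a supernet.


Original prefix: /22
Number of subnets: 2 = 2^1
New prefix = 22 - 1 = 21
Supernet: 118.123.208.0/21


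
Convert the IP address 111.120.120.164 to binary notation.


111 = 01101111
120 = 01111000
120 = 01111000
164 = 10100100
Binary: 01101111.01111000.01111000.10100100


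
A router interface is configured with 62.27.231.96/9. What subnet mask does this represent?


/9 means 9 network bits, 23 host bits
Binary: 11111111100000000000000000000000
Mask: 255.128.0.0


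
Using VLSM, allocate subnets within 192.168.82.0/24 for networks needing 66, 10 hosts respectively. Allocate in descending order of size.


66 hosts -> /25 (126 usable): 192.168.82.0/25
10 hosts -> /28 (14 usable): 192.168.82.128/28
Allocation: 192.168.82.0/25 (66 hosts, 126 usable); 192.168.82.128/28 (10 hosts, 14 usable)


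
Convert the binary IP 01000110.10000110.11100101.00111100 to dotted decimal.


01000110 = 70
10000110 = 134
11100101 = 229
00111100 = 60
IP: 70.134.229.60


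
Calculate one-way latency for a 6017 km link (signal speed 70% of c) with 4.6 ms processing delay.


Speed = 0.7 * 3e5 km/s = 210000 km/s
Propagation delay = 6017 / 210000 = 0.0287 s = 28.6524 ms
Processing delay = 4.6 ms
Total one-way latency = 33.2524 ms


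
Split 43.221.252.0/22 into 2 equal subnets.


New prefix = 22 + 1 = 23
Each subnet has 512 addresses
  43.221.252.0/23
  43.221.254.0/23
Subnets: 43.221.252.0/23, 43.221.254.0/23


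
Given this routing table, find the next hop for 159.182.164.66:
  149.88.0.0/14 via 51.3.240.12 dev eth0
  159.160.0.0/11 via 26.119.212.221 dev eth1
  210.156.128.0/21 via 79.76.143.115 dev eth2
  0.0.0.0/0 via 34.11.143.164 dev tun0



Longest prefix match for 159.182.164.66:
  /14 149.88.0.0: no
  /11 159.160.0.0: MATCH
  /21 210.156.128.0: no
  /0 0.0.0.0: MATCH
Selected: next-hop 26.119.212.221 via eth1 (matched /11)


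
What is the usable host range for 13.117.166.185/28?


Network: 13.117.166.176
Broadcast: 13.117.166.191
First usable = network + 1
Last usable = broadcast - 1
Range: 13.117.166.177 to 13.117.166.190


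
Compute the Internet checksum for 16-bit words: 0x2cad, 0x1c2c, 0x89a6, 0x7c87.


Sum all words (with carry folding):
+ 0x2cad = 0x2cad
+ 0x1c2c = 0x48d9
+ 0x89a6 = 0xd27f
+ 0x7c87 = 0x4f07
One's complement: ~0x4f07
Checksum = 0xb0f8


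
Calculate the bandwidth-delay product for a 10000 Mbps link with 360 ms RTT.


BDP = bandwidth * RTT
= 10000 Mbps * 360 ms
= 10000 * 1e6 * 360 / 1000 bits
= 3600000000 bits
= 450000000 bytes
= 439453.125 KB
BDP = 3600000000 bits (450000000 bytes)


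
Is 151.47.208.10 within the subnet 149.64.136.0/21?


Subnet network: 149.64.136.0
Test IP AND mask: 151.47.208.0
No, 151.47.208.10 is not in 149.64.136.0/21


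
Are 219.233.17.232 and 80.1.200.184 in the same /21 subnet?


Mask: 255.255.248.0
219.233.17.232 AND mask = 219.233.16.0
80.1.200.184 AND mask = 80.1.200.0
No, different subnets (219.233.16.0 vs 80.1.200.0)


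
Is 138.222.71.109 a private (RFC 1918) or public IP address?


RFC 1918 private ranges:
  10.0.0.0/8 (10.0.0.0 - 10.255.255.255)
  172.16.0.0/12 (172.16.0.0 - 172.31.255.255)
  192.168.0.0/16 (192.168.0.0 - 192.168.255.255)
Public (not in any RFC 1918 range)


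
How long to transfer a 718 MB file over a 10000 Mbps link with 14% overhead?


Effective throughput = 10000 * (1 - 14/100) = 8600 Mbps
File size in Mb = 718 * 8 = 5744 Mb
Time = 5744 / 8600
Time = 0.6679 seconds


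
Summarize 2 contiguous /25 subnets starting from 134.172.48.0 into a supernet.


Original prefix: /25
Number of subnets: 2 = 2^1
New prefix = 25 - 1 = 24
Supernet: 134.172.48.0/24


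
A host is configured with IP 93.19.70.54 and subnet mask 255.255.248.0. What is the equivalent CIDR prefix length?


Binary: 11111111.11111111.11111000.00000000
Count leading 1s
Prefix: /21


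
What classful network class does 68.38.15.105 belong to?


First octet: 68
Binary: 01000100
0xxxxxxx -> Class A (1-126)
Class A, default mask 255.0.0.0 (/8)


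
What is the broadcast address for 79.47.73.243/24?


Network: 79.47.73.0/24
Host bits = 8
Set all host bits to 1:
Broadcast: 79.47.73.255


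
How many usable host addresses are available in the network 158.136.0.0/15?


Host bits = 32 - 15 = 17
Total addresses = 2^17 = 131072
Usable = total - 2 (network and broadcast)
Usable hosts: 131070


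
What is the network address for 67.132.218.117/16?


IP:   01000011.10000100.11011010.01110101
Mask: 11111111.11111111.00000000.00000000
AND operation:
Net:  01000011.10000100.00000000.00000000
Network: 67.132.0.0/16


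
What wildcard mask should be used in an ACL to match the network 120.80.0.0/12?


Subnet mask: 255.240.0.0
Wildcard = 255.255.255.255 - subnet mask
255 - 255 = 0
255 - 240 = 15
255 - 0 = 255
255 - 0 = 255
Wildcard: 0.15.255.255


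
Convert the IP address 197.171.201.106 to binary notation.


197 = 11000101
171 = 10101011
201 = 11001001
106 = 01101010
Binary: 11000101.10101011.11001001.01101010


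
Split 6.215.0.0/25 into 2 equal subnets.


New prefix = 25 + 1 = 26
Each subnet has 64 addresses
  6.215.0.0/26
  6.215.0.64/26
Subnets: 6.215.0.0/26, 6.215.0.64/26


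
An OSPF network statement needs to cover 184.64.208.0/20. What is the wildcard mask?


Subnet mask: 255.255.240.0
Wildcard = 255.255.255.255 - subnet mask
255 - 255 = 0
255 - 255 = 0
255 - 240 = 15
255 - 0 = 255
Wildcard: 0.0.15.255


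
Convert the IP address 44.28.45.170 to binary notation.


44 = 00101100
28 = 00011100
45 = 00101101
170 = 10101010
Binary: 00101100.00011100.00101101.10101010


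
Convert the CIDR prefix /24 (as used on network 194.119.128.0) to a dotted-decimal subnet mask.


/24 means 24 network bits, 8 host bits
Binary: 11111111111111111111111100000000
Mask: 255.255.255.0


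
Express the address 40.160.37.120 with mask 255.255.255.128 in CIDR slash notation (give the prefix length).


Binary: 11111111.11111111.11111111.10000000
Count leading 1s
Prefix: /25


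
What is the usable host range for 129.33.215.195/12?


Network: 129.32.0.0
Broadcast: 129.47.255.255
First usable = network + 1
Last usable = broadcast - 1
Range: 129.32.0.1 to 129.47.255.254


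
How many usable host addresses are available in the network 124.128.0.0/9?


Host bits = 32 - 9 = 23
Total addresses = 2^23 = 8388608
Usable = total - 2 (network and broadcast)
Usable hosts: 8388606


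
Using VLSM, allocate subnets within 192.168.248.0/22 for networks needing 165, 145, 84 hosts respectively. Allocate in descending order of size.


165 hosts -> /24 (254 usable): 192.168.248.0/24
145 hosts -> /24 (254 usable): 192.168.249.0/24
84 hosts -> /25 (126 usable): 192.168.250.0/25
Allocation: 192.168.248.0/24 (165 hosts, 254 usable); 192.168.249.0/24 (145 hosts, 254 usable); 192.168.250.0/25 (84 hosts, 126 usable)


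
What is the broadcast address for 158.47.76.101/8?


Network: 158.0.0.0/8
Host bits = 24
Set all host bits to 1:
Broadcast: 158.255.255.255


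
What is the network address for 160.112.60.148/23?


IP:   10100000.01110000.00111100.10010100
Mask: 11111111.11111111.11111110.00000000
AND operation:
Net:  10100000.01110000.00111100.00000000
Network: 160.112.60.0/23


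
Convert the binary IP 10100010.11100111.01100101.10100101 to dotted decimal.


10100010 = 162
11100111 = 231
01100101 = 101
10100101 = 165
IP: 162.231.101.165


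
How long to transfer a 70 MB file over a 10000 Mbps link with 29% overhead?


Effective throughput = 10000 * (1 - 29/100) = 7100 Mbps
File size in Mb = 70 * 8 = 560 Mb
Time = 560 / 7100
Time = 0.0789 seconds


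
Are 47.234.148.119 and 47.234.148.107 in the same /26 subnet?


Mask: 255.255.255.192
47.234.148.119 AND mask = 47.234.148.64
47.234.148.107 AND mask = 47.234.148.64
Yes, same subnet (47.234.148.64)


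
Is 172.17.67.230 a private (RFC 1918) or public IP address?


RFC 1918 private ranges:
  10.0.0.0/8 (10.0.0.0 - 10.255.255.255)
  172.16.0.0/12 (172.16.0.0 - 172.31.255.255)
  192.168.0.0/16 (192.168.0.0 - 192.168.255.255)
Private (in 172.16.0.0/12)


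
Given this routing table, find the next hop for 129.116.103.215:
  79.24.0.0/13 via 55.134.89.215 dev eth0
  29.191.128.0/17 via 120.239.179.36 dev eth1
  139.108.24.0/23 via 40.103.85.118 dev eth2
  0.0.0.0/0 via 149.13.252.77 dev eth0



Longest prefix match for 129.116.103.215:
  /13 79.24.0.0: no
  /17 29.191.128.0: no
  /23 139.108.24.0: no
  /0 0.0.0.0: MATCH
Selected: next-hop 149.13.252.77 via eth0 (matched /0)


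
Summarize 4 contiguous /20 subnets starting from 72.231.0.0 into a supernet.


Original prefix: /20
Number of subnets: 4 = 2^2
New prefix = 20 - 2 = 18
Supernet: 72.231.0.0/18


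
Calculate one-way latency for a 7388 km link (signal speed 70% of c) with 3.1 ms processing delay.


Speed = 0.7 * 3e5 km/s = 210000 km/s
Propagation delay = 7388 / 210000 = 0.0352 s = 35.181 ms
Processing delay = 3.1 ms
Total one-way latency = 38.281 ms


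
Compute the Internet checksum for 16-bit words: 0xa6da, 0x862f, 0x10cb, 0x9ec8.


Sum all words (with carry folding):
+ 0xa6da = 0xa6da
+ 0x862f = 0x2d0a
+ 0x10cb = 0x3dd5
+ 0x9ec8 = 0xdc9d
One's complement: ~0xdc9d
Checksum = 0x2362


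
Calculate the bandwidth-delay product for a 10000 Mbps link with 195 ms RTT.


BDP = bandwidth * RTT
= 10000 Mbps * 195 ms
= 10000 * 1e6 * 195 / 1000 bits
= 1950000000 bits
= 243750000 bytes
= 238037.1094 KB
BDP = 1950000000 bits (243750000 bytes)


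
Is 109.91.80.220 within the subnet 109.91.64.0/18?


Subnet network: 109.91.64.0
Test IP AND mask: 109.91.64.0
Yes, 109.91.80.220 is in 109.91.64.0/18


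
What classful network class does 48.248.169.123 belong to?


First octet: 48
Binary: 00110000
0xxxxxxx -> Class A (1-126)
Class A, default mask 255.0.0.0 (/8)


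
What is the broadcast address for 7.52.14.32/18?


Network: 7.52.0.0/18
Host bits = 14
Set all host bits to 1:
Broadcast: 7.52.63.255


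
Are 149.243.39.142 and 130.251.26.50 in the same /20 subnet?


Mask: 255.255.240.0
149.243.39.142 AND mask = 149.243.32.0
130.251.26.50 AND mask = 130.251.16.0
No, different subnets (149.243.32.0 vs 130.251.16.0)


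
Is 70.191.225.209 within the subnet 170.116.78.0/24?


Subnet network: 170.116.78.0
Test IP AND mask: 70.191.225.0
No, 70.191.225.209 is not in 170.116.78.0/24
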